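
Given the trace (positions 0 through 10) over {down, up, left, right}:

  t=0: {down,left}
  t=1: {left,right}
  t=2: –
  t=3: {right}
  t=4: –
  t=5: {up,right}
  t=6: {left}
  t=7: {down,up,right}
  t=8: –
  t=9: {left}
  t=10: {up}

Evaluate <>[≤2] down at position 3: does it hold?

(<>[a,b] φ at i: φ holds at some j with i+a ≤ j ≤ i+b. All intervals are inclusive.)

Check down at each j in [3,5]:
  j=3: false
  j=4: false
  j=5: false
No position in the window satisfies it → formula fails.

False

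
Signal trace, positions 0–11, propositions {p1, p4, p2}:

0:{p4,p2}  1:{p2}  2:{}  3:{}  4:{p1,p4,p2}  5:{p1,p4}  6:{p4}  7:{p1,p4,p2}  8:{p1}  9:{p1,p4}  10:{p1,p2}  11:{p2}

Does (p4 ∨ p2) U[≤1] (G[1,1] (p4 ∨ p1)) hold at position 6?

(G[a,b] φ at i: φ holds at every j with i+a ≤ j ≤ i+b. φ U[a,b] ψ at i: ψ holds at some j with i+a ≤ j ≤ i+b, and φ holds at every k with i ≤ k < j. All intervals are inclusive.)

Need some j in [6,7] with G[1,1] (p4 ∨ p1), and (p4 ∨ p2) at every k in [6,j-1].
  j=6: G[1,1] (p4 ∨ p1) holds; no prefix to check → satisfied.

Yes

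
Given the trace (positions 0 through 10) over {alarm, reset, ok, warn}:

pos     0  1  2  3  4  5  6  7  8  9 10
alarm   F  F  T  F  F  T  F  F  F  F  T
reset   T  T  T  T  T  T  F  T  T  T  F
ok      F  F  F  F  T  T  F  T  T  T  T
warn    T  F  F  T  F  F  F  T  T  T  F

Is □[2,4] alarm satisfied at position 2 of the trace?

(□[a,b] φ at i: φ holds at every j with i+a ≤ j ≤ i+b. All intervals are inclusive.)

No

Check alarm at every j in [4,6]:
  j=4: false
  j=5: true
  j=6: false
Fails at j=4 → formula fails.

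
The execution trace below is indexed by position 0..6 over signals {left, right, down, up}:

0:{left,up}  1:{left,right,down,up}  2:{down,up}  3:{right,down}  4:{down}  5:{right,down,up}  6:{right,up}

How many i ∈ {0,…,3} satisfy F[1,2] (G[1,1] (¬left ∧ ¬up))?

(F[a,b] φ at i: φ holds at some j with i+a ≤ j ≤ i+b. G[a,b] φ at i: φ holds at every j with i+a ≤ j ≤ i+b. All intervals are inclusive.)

Evaluate at each i in [0,3]:
  i=0: ✓ (witness j=2)
  i=1: ✓ (witness j=2)
  i=2: ✓ (witness j=3)
  i=3: ✗ (none in [4,5])
Positions where it holds: {0, 1, 2} → 3.

3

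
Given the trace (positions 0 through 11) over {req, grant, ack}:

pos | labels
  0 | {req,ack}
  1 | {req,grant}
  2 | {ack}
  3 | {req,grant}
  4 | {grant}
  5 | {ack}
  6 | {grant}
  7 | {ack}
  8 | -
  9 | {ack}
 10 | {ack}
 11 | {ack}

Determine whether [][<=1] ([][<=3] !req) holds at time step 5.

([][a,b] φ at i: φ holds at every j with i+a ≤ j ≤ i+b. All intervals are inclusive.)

Check [][<=3] !req at every j in [5,6]:
  j=5: holds on [5,8]
  j=6: holds on [6,9]
All positions satisfy it → formula holds.

Holds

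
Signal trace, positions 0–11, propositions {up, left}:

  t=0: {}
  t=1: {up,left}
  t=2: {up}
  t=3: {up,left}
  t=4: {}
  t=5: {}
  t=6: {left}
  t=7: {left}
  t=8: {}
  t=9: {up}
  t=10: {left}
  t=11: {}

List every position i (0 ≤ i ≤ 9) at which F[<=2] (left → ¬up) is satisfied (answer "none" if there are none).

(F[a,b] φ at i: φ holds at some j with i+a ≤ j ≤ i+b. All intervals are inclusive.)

0, 1, 2, 3, 4, 5, 6, 7, 8, 9

Evaluate at each i in [0,9]:
  i=0: ✓ (witness j=0)
  i=1: ✓ (witness j=2)
  i=2: ✓ (witness j=2)
  i=3: ✓ (witness j=4)
  i=4: ✓ (witness j=4)
  i=5: ✓ (witness j=5)
  i=6: ✓ (witness j=6)
  i=7: ✓ (witness j=7)
  i=8: ✓ (witness j=8)
  i=9: ✓ (witness j=9)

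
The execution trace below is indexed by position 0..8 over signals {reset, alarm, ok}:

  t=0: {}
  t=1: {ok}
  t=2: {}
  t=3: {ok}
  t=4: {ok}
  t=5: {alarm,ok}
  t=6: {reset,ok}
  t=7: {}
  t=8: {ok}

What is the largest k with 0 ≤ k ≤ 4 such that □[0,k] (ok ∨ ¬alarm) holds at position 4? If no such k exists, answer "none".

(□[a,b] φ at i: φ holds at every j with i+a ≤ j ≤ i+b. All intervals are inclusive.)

4

(ok ∨ ¬alarm) must hold from j=4 onward; find where it first fails.
  j=4: holds
  j=5: holds
  j=6: holds
  j=7: holds
  j=8: holds
Holds through j=8; largest k = 4.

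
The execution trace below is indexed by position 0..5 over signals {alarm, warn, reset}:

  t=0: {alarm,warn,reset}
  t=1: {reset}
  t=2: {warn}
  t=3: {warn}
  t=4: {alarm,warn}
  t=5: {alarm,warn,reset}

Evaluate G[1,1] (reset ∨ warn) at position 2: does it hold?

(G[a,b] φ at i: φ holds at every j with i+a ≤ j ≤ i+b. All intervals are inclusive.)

Yes

Check (reset ∨ warn) at every j in [3,3]:
  j=3: true
All positions satisfy it → formula holds.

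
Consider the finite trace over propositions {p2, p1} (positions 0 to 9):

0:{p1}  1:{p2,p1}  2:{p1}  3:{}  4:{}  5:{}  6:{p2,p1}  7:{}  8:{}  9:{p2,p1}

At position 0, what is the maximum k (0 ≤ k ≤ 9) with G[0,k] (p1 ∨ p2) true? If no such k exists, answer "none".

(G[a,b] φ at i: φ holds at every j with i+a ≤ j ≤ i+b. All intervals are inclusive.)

(p1 ∨ p2) must hold from j=0 onward; find where it first fails.
  j=0: holds
  j=1: holds
  j=2: holds
  j=3: fails
Holds on [0,2], so largest k = 2.

2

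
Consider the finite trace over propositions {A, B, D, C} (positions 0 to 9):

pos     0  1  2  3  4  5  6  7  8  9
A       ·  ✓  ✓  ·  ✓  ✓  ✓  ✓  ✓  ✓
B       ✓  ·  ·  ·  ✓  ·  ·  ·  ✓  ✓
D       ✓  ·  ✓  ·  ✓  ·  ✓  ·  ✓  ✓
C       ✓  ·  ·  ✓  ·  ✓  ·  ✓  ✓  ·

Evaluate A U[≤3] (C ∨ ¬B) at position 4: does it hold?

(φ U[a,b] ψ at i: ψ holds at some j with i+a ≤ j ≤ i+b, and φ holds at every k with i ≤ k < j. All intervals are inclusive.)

Holds

Need some j in [4,7] with (C ∨ ¬B), and A at every k in [4,j-1].
  j=4: (C ∨ ¬B) false.
  j=5: (C ∨ ¬B) holds; A holds at every k in [4,4] → satisfied.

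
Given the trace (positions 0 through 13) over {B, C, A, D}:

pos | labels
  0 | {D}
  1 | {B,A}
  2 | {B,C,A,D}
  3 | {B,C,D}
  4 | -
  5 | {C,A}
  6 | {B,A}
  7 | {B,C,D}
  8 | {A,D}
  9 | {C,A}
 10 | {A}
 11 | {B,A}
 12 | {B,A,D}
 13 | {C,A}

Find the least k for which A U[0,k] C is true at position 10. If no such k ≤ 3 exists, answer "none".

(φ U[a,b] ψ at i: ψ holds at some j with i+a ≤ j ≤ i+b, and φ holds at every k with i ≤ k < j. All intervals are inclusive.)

Need earliest j ≥ 10 with C, and A at every k in [10,j-1].
  j=10: rhs fails.
  j=11: rhs fails.
  j=12: rhs fails.
  j=13: rhs holds; lhs holds on [10,12]. k = 3.

3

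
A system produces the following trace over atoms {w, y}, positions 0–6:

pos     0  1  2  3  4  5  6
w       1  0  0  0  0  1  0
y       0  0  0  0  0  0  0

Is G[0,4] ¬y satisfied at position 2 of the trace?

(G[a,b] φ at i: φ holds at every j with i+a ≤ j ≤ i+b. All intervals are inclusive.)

Holds

Check ¬y at every j in [2,6]:
  j=2: true
  j=3: true
  j=4: true
  j=5: true
  j=6: true
All positions satisfy it → formula holds.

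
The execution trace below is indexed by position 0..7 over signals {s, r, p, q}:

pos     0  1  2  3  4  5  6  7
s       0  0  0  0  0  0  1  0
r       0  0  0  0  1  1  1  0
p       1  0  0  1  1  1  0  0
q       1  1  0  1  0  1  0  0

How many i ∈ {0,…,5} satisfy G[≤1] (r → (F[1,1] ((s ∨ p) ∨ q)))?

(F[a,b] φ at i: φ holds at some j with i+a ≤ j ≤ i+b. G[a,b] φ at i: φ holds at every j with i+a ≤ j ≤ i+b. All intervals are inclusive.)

5

Evaluate at each i in [0,5]:
  i=0: ✓ (all of [0,1])
  i=1: ✓ (all of [1,2])
  i=2: ✓ (all of [2,3])
  i=3: ✓ (all of [3,4])
  i=4: ✓ (all of [4,5])
  i=5: ✗ (fails at j=6)
Positions where it holds: {0, 1, 2, 3, 4} → 5.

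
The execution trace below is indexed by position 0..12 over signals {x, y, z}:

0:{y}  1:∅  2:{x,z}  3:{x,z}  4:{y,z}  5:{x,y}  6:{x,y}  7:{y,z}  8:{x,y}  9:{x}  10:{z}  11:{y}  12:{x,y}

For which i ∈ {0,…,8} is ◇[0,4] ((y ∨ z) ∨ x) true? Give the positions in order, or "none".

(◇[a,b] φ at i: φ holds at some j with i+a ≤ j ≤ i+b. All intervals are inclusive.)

Evaluate at each i in [0,8]:
  i=0: ✓ (witness j=0)
  i=1: ✓ (witness j=2)
  i=2: ✓ (witness j=2)
  i=3: ✓ (witness j=3)
  i=4: ✓ (witness j=4)
  i=5: ✓ (witness j=5)
  i=6: ✓ (witness j=6)
  i=7: ✓ (witness j=7)
  i=8: ✓ (witness j=8)

0, 1, 2, 3, 4, 5, 6, 7, 8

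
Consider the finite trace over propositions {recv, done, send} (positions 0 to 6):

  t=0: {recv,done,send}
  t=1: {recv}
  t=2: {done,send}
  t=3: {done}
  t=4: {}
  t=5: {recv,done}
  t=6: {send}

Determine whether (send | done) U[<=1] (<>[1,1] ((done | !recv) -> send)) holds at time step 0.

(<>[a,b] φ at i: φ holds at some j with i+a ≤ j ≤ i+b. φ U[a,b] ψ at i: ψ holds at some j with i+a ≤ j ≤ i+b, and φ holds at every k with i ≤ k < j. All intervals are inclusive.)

True

Need some j in [0,1] with <>[1,1] ((done | !recv) -> send), and (send | done) at every k in [0,j-1].
  j=0: <>[1,1] ((done | !recv) -> send) holds; no prefix to check → satisfied.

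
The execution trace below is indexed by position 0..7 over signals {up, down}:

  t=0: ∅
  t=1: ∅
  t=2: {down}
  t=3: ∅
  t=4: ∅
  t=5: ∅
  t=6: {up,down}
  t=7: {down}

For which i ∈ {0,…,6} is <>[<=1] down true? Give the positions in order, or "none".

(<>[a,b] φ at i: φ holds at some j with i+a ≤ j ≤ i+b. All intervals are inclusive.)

1, 2, 5, 6

Evaluate at each i in [0,6]:
  i=0: ✗ (none in [0,1])
  i=1: ✓ (witness j=2)
  i=2: ✓ (witness j=2)
  i=3: ✗ (none in [3,4])
  i=4: ✗ (none in [4,5])
  i=5: ✓ (witness j=6)
  i=6: ✓ (witness j=6)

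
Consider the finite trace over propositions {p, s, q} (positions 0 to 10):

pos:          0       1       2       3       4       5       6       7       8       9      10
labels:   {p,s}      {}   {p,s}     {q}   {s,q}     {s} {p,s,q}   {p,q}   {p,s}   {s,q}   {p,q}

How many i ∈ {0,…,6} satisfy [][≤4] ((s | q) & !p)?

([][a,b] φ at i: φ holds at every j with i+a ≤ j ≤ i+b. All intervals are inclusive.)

0

Evaluate at each i in [0,6]:
  i=0: ✗ (fails at j=0)
  i=1: ✗ (fails at j=1)
  i=2: ✗ (fails at j=2)
  i=3: ✗ (fails at j=6)
  i=4: ✗ (fails at j=6)
  i=5: ✗ (fails at j=6)
  i=6: ✗ (fails at j=6)
Positions where it holds: {} → 0.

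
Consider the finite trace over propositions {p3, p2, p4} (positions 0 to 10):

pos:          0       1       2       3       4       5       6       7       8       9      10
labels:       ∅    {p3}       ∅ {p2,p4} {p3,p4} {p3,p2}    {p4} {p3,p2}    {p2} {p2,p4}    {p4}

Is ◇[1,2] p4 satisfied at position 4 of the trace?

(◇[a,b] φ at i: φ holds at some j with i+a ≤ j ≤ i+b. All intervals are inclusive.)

Check p4 at each j in [5,6]:
  j=5: false
  j=6: true
Found at j=6 → formula holds.

Holds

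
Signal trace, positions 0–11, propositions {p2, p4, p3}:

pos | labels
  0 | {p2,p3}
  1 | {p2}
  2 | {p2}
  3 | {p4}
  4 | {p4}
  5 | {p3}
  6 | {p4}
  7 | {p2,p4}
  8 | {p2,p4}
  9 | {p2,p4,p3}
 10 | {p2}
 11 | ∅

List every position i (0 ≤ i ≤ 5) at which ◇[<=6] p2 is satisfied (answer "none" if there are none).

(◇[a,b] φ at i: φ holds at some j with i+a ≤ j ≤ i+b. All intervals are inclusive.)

0, 1, 2, 3, 4, 5

Evaluate at each i in [0,5]:
  i=0: ✓ (witness j=0)
  i=1: ✓ (witness j=1)
  i=2: ✓ (witness j=2)
  i=3: ✓ (witness j=7)
  i=4: ✓ (witness j=7)
  i=5: ✓ (witness j=7)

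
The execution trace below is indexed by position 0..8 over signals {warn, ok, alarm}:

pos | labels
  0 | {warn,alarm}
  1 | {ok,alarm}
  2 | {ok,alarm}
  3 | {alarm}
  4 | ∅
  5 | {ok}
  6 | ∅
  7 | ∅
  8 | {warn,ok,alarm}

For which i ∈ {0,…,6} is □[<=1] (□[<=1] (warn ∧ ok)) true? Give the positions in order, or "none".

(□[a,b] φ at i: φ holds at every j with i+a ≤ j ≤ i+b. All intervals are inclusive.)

none

Evaluate at each i in [0,6]:
  i=0: ✗ (fails at j=0)
  i=1: ✗ (fails at j=1)
  i=2: ✗ (fails at j=2)
  i=3: ✗ (fails at j=3)
  i=4: ✗ (fails at j=4)
  i=5: ✗ (fails at j=5)
  i=6: ✗ (fails at j=6)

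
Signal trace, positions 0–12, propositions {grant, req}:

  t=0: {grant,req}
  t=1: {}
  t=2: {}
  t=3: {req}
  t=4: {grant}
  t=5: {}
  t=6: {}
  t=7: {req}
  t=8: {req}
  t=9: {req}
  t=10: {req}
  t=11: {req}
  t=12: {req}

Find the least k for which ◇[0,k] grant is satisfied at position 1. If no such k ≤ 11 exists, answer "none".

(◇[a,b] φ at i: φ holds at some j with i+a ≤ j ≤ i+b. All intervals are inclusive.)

Scan j = 1,2,… for grant:
  j=1: fails
  j=2: fails
  j=3: fails
  j=4: holds
First hit at j=4, so smallest k = 4-1 = 3.

3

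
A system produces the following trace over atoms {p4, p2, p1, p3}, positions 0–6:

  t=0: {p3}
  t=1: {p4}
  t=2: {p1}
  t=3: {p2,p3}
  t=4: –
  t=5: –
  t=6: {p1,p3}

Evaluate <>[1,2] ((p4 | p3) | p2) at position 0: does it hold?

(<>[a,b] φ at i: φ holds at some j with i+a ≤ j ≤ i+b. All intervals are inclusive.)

Check ((p4 | p3) | p2) at each j in [1,2]:
  j=1: true
  j=2: false
Found at j=1 → formula holds.

True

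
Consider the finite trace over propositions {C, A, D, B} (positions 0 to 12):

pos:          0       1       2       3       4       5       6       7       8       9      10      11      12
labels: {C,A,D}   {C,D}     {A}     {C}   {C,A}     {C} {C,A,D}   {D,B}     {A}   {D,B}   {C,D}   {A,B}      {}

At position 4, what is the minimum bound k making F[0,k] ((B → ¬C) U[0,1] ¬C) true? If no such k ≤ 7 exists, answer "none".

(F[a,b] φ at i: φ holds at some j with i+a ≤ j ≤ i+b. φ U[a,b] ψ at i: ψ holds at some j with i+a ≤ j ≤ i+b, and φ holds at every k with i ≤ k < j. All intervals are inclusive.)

Scan j = 4,5,… for ((B → ¬C) U[0,1] ¬C):
  j=4: fails
  j=5: fails
  j=6: holds
First hit at j=6, so smallest k = 6-4 = 2.

2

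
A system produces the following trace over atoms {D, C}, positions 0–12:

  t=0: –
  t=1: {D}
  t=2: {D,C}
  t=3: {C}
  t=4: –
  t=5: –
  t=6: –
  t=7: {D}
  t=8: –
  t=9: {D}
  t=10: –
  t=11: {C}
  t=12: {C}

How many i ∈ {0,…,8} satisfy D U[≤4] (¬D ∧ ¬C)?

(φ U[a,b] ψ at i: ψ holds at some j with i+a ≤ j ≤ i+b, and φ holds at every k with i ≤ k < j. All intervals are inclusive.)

6

Evaluate at each i in [0,8]:
  i=0: ✓ (rhs at j=0)
  i=1: ✗ (lhs fails at k=3 before rhs at j=4)
  i=2: ✗ (lhs fails at k=3 before rhs at j=4)
  i=3: ✗ (lhs fails at k=3 before rhs at j=4)
  i=4: ✓ (rhs at j=4)
  i=5: ✓ (rhs at j=5)
  i=6: ✓ (rhs at j=6)
  i=7: ✓ (rhs at j=8; lhs holds on [7,7])
  i=8: ✓ (rhs at j=8)
Positions where it holds: {0, 4, 5, 6, 7, 8} → 6.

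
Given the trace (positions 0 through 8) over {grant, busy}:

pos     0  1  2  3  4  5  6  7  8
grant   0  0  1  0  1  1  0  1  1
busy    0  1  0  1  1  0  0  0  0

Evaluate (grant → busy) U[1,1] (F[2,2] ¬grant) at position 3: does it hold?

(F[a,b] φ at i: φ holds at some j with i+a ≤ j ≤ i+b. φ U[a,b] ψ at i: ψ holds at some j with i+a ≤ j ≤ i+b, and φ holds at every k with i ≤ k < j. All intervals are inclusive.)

True

Need some j in [4,4] with F[2,2] ¬grant, and (grant → busy) at every k in [3,j-1].
  j=4: F[2,2] ¬grant holds; (grant → busy) holds at every k in [3,3] → satisfied.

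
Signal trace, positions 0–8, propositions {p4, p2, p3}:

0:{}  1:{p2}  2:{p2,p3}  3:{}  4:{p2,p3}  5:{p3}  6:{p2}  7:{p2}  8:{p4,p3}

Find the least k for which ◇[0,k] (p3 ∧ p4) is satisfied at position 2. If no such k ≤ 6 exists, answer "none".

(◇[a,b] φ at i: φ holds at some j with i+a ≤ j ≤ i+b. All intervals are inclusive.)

Scan j = 2,3,… for (p3 ∧ p4):
  j=2: fails
  j=3: fails
  j=4: fails
  j=5: fails
  j=6: fails
  j=7: fails
  j=8: holds
First hit at j=8, so smallest k = 8-2 = 6.

6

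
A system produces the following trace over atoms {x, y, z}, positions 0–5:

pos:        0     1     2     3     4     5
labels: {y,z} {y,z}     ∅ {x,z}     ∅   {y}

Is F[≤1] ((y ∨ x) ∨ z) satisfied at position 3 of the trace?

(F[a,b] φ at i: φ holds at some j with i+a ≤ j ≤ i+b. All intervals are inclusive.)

True

Check ((y ∨ x) ∨ z) at each j in [3,4]:
  j=3: true
  j=4: false
Found at j=3 → formula holds.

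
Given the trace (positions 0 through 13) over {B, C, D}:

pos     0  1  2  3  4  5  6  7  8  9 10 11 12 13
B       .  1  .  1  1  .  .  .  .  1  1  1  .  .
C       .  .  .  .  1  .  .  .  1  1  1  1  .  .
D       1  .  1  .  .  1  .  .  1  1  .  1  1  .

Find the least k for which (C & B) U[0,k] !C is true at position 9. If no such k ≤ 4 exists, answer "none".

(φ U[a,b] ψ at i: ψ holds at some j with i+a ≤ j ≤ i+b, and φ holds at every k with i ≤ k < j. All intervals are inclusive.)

Need earliest j ≥ 9 with !C, and (C & B) at every k in [9,j-1].
  j=9: rhs fails.
  j=10: rhs fails.
  j=11: rhs fails.
  j=12: rhs holds; lhs holds on [9,11]. k = 3.

3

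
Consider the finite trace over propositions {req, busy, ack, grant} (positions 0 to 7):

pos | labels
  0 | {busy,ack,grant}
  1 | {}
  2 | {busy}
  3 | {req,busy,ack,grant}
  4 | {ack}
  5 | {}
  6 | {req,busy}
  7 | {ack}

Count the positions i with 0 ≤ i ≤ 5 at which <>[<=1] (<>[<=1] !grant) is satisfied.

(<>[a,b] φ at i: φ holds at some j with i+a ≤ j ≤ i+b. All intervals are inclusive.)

Evaluate at each i in [0,5]:
  i=0: ✓ (witness j=0)
  i=1: ✓ (witness j=1)
  i=2: ✓ (witness j=2)
  i=3: ✓ (witness j=3)
  i=4: ✓ (witness j=4)
  i=5: ✓ (witness j=5)
Positions where it holds: {0, 1, 2, 3, 4, 5} → 6.

6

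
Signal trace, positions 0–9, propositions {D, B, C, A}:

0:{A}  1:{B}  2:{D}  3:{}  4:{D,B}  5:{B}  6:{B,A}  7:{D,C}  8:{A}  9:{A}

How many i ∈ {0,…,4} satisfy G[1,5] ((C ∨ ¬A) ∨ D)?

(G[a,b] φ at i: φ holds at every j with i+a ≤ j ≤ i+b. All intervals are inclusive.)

Evaluate at each i in [0,4]:
  i=0: ✓ (all of [1,5])
  i=1: ✗ (fails at j=6)
  i=2: ✗ (fails at j=6)
  i=3: ✗ (fails at j=6)
  i=4: ✗ (fails at j=6)
Positions where it holds: {0} → 1.

1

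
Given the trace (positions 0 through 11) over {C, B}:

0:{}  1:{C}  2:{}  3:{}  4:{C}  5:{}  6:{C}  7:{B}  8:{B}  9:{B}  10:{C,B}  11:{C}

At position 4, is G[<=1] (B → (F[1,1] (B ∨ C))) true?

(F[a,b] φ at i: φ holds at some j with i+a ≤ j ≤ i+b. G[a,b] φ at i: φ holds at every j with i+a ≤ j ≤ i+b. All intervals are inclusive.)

Check (B → (F[1,1] (B ∨ C))) at every j in [4,5]:
  j=4: antecedent false → ✓
  j=5: antecedent false → ✓
All positions satisfy it → formula holds.

True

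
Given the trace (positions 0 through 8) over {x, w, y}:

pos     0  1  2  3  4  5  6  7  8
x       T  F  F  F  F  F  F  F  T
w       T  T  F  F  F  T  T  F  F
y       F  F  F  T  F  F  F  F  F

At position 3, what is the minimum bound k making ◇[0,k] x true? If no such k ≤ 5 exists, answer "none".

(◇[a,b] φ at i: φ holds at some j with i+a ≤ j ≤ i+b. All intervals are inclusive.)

Scan j = 3,4,… for x:
  j=3: fails
  j=4: fails
  j=5: fails
  j=6: fails
  j=7: fails
  j=8: holds
First hit at j=8, so smallest k = 8-3 = 5.

5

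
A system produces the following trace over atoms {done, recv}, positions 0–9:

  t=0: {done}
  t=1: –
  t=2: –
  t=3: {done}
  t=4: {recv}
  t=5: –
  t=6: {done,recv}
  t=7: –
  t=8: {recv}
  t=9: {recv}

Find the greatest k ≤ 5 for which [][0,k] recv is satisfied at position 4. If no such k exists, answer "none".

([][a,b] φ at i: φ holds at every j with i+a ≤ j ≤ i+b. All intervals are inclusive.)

0

recv must hold from j=4 onward; find where it first fails.
  j=4: holds
  j=5: fails
Holds on [4,4], so largest k = 0.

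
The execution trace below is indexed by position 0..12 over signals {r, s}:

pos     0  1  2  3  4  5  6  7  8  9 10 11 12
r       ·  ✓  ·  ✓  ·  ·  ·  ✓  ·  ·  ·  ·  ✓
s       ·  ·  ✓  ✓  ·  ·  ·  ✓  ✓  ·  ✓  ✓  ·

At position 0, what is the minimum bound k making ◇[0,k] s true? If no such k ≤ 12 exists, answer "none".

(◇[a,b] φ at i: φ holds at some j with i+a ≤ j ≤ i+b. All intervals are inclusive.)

Scan j = 0,1,… for s:
  j=0: fails
  j=1: fails
  j=2: holds
First hit at j=2, so smallest k = 2-0 = 2.

2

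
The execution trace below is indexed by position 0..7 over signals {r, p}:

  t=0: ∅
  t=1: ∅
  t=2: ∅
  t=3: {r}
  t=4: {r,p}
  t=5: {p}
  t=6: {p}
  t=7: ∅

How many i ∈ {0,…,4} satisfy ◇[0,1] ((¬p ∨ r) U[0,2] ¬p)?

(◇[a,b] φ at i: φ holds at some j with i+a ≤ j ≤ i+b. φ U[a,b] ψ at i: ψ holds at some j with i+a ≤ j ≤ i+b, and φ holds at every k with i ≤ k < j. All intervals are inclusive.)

Evaluate at each i in [0,4]:
  i=0: ✓ (witness j=0)
  i=1: ✓ (witness j=1)
  i=2: ✓ (witness j=2)
  i=3: ✓ (witness j=3)
  i=4: ✗ (none in [4,5])
Positions where it holds: {0, 1, 2, 3} → 4.

4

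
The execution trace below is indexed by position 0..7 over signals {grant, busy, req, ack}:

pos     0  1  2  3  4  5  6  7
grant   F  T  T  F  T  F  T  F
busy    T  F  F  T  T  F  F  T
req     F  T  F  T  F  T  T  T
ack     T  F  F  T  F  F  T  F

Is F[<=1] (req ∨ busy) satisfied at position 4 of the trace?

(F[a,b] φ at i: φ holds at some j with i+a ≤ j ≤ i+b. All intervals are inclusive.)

Check (req ∨ busy) at each j in [4,5]:
  j=4: true
  j=5: true
Found at j=4 → formula holds.

Holds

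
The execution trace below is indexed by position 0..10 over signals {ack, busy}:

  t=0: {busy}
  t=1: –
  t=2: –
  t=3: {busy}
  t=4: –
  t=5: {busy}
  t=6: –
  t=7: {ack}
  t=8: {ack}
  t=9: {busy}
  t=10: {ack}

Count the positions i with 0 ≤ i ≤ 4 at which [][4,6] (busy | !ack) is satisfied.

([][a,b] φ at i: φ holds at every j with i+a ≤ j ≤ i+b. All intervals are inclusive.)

1

Evaluate at each i in [0,4]:
  i=0: ✓ (all of [4,6])
  i=1: ✗ (fails at j=7)
  i=2: ✗ (fails at j=7)
  i=3: ✗ (fails at j=7)
  i=4: ✗ (fails at j=8)
Positions where it holds: {0} → 1.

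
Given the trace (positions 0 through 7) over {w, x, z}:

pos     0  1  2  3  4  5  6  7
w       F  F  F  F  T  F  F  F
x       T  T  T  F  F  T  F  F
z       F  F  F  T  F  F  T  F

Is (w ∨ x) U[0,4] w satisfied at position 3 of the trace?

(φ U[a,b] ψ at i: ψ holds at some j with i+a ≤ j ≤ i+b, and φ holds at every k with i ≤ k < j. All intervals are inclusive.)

Need some j in [3,7] with w, and (w ∨ x) at every k in [3,j-1].
  j=3: w false.
  j=4: w holds, but (w ∨ x) fails at k=3 → not this j.
  j=5: w false.
  j=6: w false.
  j=7: w false.
No j in the window works → until fails.

No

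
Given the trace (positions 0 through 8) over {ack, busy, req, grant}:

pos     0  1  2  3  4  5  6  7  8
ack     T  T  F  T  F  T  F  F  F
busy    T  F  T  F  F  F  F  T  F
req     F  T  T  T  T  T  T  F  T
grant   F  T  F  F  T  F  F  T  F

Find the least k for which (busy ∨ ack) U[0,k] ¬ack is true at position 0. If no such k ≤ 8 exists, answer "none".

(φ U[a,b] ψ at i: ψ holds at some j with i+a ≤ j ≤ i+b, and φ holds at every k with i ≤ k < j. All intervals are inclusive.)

2

Need earliest j ≥ 0 with ¬ack, and (busy ∨ ack) at every k in [0,j-1].
  j=0: rhs fails.
  j=1: rhs fails.
  j=2: rhs holds; lhs holds on [0,1]. k = 2.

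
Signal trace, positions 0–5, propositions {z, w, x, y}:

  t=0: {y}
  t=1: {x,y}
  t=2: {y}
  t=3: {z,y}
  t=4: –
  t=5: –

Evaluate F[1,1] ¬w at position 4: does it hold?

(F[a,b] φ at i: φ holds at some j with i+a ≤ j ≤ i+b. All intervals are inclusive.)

True

Check ¬w at each j in [5,5]:
  j=5: true
Found at j=5 → formula holds.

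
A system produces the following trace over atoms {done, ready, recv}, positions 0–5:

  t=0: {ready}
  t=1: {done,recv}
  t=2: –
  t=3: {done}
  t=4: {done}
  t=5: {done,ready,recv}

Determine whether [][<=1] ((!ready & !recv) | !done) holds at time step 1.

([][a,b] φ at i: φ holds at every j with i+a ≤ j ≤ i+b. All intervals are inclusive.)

Check ((!ready & !recv) | !done) at every j in [1,2]:
  j=1: false
  j=2: true
Fails at j=1 → formula fails.

Does not hold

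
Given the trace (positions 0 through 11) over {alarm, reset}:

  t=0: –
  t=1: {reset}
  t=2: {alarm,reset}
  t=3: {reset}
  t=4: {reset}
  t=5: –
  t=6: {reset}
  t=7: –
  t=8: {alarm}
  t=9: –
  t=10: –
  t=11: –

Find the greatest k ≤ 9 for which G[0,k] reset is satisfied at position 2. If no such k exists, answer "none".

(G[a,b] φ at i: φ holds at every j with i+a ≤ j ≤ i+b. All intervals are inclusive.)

2

reset must hold from j=2 onward; find where it first fails.
  j=2: holds
  j=3: holds
  j=4: holds
  j=5: fails
Holds on [2,4], so largest k = 2.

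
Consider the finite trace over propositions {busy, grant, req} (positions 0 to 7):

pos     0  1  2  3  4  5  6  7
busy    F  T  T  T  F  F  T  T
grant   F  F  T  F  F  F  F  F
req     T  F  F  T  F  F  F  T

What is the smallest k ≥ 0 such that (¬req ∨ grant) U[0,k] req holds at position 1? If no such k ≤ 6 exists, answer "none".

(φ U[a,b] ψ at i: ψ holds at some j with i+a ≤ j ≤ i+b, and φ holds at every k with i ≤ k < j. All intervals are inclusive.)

Need earliest j ≥ 1 with req, and (¬req ∨ grant) at every k in [1,j-1].
  j=1: rhs fails.
  j=2: rhs fails.
  j=3: rhs holds; lhs holds on [1,2]. k = 2.

2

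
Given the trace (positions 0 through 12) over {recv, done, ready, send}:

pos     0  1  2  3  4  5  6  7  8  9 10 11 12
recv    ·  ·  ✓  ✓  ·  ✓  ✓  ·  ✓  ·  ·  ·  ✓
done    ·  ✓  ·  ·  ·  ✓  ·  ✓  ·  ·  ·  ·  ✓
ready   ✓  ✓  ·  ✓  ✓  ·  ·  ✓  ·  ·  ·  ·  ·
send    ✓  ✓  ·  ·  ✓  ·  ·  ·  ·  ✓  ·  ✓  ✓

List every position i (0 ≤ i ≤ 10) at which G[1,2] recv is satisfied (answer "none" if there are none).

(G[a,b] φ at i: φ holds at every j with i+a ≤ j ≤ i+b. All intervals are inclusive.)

1, 4

Evaluate at each i in [0,10]:
  i=0: ✗ (fails at j=1)
  i=1: ✓ (all of [2,3])
  i=2: ✗ (fails at j=4)
  i=3: ✗ (fails at j=4)
  i=4: ✓ (all of [5,6])
  i=5: ✗ (fails at j=7)
  i=6: ✗ (fails at j=7)
  i=7: ✗ (fails at j=9)
  i=8: ✗ (fails at j=9)
  i=9: ✗ (fails at j=10)
  i=10: ✗ (fails at j=11)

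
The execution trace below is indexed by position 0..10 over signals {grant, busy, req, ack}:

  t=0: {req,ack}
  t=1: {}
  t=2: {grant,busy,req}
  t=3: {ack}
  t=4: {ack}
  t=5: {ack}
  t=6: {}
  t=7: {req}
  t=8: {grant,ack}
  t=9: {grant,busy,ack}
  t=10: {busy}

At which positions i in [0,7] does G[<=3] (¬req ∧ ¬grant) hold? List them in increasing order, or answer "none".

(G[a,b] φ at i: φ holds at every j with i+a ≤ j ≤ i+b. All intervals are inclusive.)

Evaluate at each i in [0,7]:
  i=0: ✗ (fails at j=0)
  i=1: ✗ (fails at j=2)
  i=2: ✗ (fails at j=2)
  i=3: ✓ (all of [3,6])
  i=4: ✗ (fails at j=7)
  i=5: ✗ (fails at j=7)
  i=6: ✗ (fails at j=7)
  i=7: ✗ (fails at j=7)

3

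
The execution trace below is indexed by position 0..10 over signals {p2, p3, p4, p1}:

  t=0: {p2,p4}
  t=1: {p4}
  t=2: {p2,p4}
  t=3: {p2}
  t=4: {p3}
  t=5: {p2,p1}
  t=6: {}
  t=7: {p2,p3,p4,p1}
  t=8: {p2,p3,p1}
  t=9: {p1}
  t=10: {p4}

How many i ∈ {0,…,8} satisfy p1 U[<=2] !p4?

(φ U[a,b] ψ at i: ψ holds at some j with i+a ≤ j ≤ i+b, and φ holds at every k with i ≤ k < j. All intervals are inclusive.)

6

Evaluate at each i in [0,8]:
  i=0: ✗ (no rhs in [0,2])
  i=1: ✗ (lhs fails at k=1 before rhs at j=3)
  i=2: ✗ (lhs fails at k=2 before rhs at j=3)
  i=3: ✓ (rhs at j=3)
  i=4: ✓ (rhs at j=4)
  i=5: ✓ (rhs at j=5)
  i=6: ✓ (rhs at j=6)
  i=7: ✓ (rhs at j=8; lhs holds on [7,7])
  i=8: ✓ (rhs at j=8)
Positions where it holds: {3, 4, 5, 6, 7, 8} → 6.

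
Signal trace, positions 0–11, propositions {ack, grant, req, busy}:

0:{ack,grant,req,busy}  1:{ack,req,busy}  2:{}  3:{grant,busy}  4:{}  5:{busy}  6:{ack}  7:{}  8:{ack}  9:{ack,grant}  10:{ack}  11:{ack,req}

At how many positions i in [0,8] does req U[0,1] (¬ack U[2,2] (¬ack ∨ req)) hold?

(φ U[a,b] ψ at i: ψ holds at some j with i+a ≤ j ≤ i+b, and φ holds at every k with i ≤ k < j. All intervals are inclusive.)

Evaluate at each i in [0,8]:
  i=0: ✗ (no rhs in [0,1])
  i=1: ✓ (rhs at j=2; lhs holds on [1,1])
  i=2: ✓ (rhs at j=2)
  i=3: ✓ (rhs at j=3)
  i=4: ✗ (no rhs in [4,5])
  i=5: ✗ (no rhs in [5,6])
  i=6: ✗ (no rhs in [6,7])
  i=7: ✗ (no rhs in [7,8])
  i=8: ✗ (no rhs in [8,9])
Positions where it holds: {1, 2, 3} → 3.

3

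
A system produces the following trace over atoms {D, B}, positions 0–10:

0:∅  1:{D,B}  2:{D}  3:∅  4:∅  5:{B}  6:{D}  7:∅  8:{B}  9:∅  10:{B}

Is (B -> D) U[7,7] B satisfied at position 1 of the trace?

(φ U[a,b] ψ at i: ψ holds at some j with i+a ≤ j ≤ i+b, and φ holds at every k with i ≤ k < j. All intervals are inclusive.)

Does not hold

Need some j in [8,8] with B, and (B -> D) at every k in [1,j-1].
  j=8: B holds, but (B -> D) fails at k=5 → not this j.
No j in the window works → until fails.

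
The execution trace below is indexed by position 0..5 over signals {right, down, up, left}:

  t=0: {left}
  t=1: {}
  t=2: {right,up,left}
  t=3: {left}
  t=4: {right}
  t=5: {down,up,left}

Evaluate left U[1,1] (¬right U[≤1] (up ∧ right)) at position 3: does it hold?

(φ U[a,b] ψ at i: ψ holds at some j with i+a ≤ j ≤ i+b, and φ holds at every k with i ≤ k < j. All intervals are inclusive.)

Does not hold

Need some j in [4,4] with (¬right U[≤1] (up ∧ right)), and left at every k in [3,j-1].
  j=4: (¬right U[≤1] (up ∧ right)) — fails.
No j in the window works → until fails.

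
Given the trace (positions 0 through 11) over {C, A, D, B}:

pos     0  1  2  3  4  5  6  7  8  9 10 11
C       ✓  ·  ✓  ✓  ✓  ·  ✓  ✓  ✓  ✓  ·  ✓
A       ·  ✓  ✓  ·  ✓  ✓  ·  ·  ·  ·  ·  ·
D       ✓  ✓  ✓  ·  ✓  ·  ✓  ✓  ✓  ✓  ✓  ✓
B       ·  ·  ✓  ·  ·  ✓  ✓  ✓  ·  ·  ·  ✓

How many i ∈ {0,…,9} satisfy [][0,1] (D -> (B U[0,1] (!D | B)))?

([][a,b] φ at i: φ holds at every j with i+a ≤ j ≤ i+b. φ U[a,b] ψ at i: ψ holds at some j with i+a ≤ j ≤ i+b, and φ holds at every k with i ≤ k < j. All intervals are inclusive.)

3

Evaluate at each i in [0,9]:
  i=0: ✗ (fails at j=0)
  i=1: ✗ (fails at j=1)
  i=2: ✓ (all of [2,3])
  i=3: ✗ (fails at j=4)
  i=4: ✗ (fails at j=4)
  i=5: ✓ (all of [5,6])
  i=6: ✓ (all of [6,7])
  i=7: ✗ (fails at j=8)
  i=8: ✗ (fails at j=8)
  i=9: ✗ (fails at j=9)
Positions where it holds: {2, 5, 6} → 3.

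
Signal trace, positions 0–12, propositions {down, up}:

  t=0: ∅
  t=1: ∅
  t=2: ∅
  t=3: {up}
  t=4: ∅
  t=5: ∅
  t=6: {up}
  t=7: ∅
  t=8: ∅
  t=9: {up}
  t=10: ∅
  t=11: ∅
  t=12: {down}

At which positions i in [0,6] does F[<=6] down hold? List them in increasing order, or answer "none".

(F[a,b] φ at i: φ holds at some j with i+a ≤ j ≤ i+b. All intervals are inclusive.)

Evaluate at each i in [0,6]:
  i=0: ✗ (none in [0,6])
  i=1: ✗ (none in [1,7])
  i=2: ✗ (none in [2,8])
  i=3: ✗ (none in [3,9])
  i=4: ✗ (none in [4,10])
  i=5: ✗ (none in [5,11])
  i=6: ✓ (witness j=12)

6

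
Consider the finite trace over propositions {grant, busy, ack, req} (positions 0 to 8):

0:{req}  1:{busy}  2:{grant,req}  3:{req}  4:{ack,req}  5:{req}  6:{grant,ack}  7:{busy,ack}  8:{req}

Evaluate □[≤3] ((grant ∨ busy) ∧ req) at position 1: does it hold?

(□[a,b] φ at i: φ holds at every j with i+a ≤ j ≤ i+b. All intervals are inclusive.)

Does not hold

Check ((grant ∨ busy) ∧ req) at every j in [1,4]:
  j=1: false
  j=2: true
  j=3: false
  j=4: false
Fails at j=1 → formula fails.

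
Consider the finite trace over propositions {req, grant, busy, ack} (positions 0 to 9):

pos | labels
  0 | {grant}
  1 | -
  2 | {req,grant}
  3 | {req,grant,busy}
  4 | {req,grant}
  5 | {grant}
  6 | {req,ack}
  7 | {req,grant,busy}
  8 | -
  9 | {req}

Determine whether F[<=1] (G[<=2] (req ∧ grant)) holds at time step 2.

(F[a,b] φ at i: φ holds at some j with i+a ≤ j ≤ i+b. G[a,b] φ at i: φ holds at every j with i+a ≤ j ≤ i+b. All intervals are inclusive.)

Yes

Check G[<=2] (req ∧ grant) at each j in [2,3]:
  j=2: holds on [2,4]
  j=3: fails at 5
Found at j=2 → formula holds.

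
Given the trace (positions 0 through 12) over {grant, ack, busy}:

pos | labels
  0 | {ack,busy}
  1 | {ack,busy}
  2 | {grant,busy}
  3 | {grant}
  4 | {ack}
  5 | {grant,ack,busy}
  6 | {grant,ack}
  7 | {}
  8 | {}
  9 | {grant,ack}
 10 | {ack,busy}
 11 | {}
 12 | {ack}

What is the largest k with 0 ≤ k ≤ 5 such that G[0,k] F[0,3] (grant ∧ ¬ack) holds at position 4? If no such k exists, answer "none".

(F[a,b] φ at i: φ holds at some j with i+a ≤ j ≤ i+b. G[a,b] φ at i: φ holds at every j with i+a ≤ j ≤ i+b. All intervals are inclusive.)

F[0,3] (grant ∧ ¬ack) must hold from j=4 onward; find where it first fails.
  j=4: fails → no k works.

none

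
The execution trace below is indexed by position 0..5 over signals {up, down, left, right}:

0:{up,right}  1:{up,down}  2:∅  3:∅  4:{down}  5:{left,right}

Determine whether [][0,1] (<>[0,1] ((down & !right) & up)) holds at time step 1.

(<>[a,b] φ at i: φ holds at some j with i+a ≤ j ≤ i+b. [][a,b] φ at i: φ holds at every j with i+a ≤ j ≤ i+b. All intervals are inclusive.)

Check <>[0,1] ((down & !right) & up) at every j in [1,2]:
  j=1: holds (witness at 1)
  j=2: fails (none in [2,3])
Fails at j=2 → formula fails.

False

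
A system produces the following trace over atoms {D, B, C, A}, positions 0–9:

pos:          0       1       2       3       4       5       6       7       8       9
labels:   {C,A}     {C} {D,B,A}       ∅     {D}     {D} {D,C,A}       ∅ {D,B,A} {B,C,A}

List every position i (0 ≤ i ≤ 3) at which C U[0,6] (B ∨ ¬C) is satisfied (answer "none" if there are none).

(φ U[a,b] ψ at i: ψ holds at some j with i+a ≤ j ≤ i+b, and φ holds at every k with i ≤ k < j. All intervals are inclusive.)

Evaluate at each i in [0,3]:
  i=0: ✓ (rhs at j=2; lhs holds on [0,1])
  i=1: ✓ (rhs at j=2; lhs holds on [1,1])
  i=2: ✓ (rhs at j=2)
  i=3: ✓ (rhs at j=3)

0, 1, 2, 3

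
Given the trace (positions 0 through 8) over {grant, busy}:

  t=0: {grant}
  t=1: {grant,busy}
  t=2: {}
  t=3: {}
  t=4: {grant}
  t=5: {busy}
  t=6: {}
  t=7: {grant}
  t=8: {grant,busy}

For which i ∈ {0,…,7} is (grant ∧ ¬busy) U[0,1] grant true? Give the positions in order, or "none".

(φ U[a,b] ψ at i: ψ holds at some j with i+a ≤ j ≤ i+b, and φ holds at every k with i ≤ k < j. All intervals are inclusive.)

0, 1, 4, 7

Evaluate at each i in [0,7]:
  i=0: ✓ (rhs at j=0)
  i=1: ✓ (rhs at j=1)
  i=2: ✗ (no rhs in [2,3])
  i=3: ✗ (lhs fails at k=3 before rhs at j=4)
  i=4: ✓ (rhs at j=4)
  i=5: ✗ (no rhs in [5,6])
  i=6: ✗ (lhs fails at k=6 before rhs at j=7)
  i=7: ✓ (rhs at j=7)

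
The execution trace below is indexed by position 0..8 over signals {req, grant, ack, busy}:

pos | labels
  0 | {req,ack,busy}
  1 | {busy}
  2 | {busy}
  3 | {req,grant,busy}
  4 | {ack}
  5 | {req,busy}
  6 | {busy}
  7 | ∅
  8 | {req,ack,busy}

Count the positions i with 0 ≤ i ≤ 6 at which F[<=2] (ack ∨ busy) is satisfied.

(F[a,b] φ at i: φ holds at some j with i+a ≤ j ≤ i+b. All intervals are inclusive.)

Evaluate at each i in [0,6]:
  i=0: ✓ (witness j=0)
  i=1: ✓ (witness j=1)
  i=2: ✓ (witness j=2)
  i=3: ✓ (witness j=3)
  i=4: ✓ (witness j=4)
  i=5: ✓ (witness j=5)
  i=6: ✓ (witness j=6)
Positions where it holds: {0, 1, 2, 3, 4, 5, 6} → 7.

7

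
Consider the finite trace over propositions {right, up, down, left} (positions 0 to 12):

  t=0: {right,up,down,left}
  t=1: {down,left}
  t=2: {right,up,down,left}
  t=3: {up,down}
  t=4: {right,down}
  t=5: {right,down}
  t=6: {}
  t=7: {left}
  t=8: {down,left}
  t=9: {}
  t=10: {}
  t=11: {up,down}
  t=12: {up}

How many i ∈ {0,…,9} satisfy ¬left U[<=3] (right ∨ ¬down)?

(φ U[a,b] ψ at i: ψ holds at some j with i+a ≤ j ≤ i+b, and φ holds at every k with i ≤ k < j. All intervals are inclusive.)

8

Evaluate at each i in [0,9]:
  i=0: ✓ (rhs at j=0)
  i=1: ✗ (lhs fails at k=1 before rhs at j=2)
  i=2: ✓ (rhs at j=2)
  i=3: ✓ (rhs at j=4; lhs holds on [3,3])
  i=4: ✓ (rhs at j=4)
  i=5: ✓ (rhs at j=5)
  i=6: ✓ (rhs at j=6)
  i=7: ✓ (rhs at j=7)
  i=8: ✗ (lhs fails at k=8 before rhs at j=9)
  i=9: ✓ (rhs at j=9)
Positions where it holds: {0, 2, 3, 4, 5, 6, 7, 9} → 8.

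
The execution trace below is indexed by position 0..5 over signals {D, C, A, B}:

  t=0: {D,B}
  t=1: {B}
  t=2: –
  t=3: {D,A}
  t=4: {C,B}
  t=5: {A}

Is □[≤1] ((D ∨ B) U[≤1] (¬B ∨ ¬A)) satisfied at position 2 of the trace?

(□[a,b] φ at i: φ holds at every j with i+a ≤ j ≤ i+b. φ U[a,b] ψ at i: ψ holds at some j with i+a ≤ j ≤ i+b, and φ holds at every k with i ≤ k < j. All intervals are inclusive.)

Holds

Check ((D ∨ B) U[≤1] (¬B ∨ ¬A)) at every j in [2,3]:
  j=2: holds
  j=3: holds
All positions satisfy it → formula holds.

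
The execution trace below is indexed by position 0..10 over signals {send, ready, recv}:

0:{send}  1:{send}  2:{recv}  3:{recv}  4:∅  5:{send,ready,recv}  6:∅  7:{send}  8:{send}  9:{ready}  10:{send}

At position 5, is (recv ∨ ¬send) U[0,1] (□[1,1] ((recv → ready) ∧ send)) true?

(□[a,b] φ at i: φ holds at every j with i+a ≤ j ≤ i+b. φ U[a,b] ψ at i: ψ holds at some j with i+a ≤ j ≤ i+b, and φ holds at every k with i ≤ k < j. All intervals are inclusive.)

True

Need some j in [5,6] with □[1,1] ((recv → ready) ∧ send), and (recv ∨ ¬send) at every k in [5,j-1].
  j=5: □[1,1] ((recv → ready) ∧ send) — fails at 6.
  j=6: □[1,1] ((recv → ready) ∧ send) holds; (recv ∨ ¬send) holds at every k in [5,5] → satisfied.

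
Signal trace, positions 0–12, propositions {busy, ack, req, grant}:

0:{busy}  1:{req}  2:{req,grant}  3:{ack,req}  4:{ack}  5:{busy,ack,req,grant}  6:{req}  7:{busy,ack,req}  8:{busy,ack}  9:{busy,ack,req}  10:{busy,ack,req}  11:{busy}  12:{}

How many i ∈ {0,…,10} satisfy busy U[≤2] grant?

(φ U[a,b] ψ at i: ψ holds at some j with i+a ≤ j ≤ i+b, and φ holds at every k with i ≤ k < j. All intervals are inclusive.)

2

Evaluate at each i in [0,10]:
  i=0: ✗ (lhs fails at k=1 before rhs at j=2)
  i=1: ✗ (lhs fails at k=1 before rhs at j=2)
  i=2: ✓ (rhs at j=2)
  i=3: ✗ (lhs fails at k=3 before rhs at j=5)
  i=4: ✗ (lhs fails at k=4 before rhs at j=5)
  i=5: ✓ (rhs at j=5)
  i=6: ✗ (no rhs in [6,8])
  i=7: ✗ (no rhs in [7,9])
  i=8: ✗ (no rhs in [8,10])
  i=9: ✗ (no rhs in [9,11])
  i=10: ✗ (no rhs in [10,12])
Positions where it holds: {2, 5} → 2.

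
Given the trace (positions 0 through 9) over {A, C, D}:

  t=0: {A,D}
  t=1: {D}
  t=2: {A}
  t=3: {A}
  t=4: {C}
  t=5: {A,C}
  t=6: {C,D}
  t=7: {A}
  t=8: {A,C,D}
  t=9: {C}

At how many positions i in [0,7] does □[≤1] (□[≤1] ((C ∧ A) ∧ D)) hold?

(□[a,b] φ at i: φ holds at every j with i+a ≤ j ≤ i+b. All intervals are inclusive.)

Evaluate at each i in [0,7]:
  i=0: ✗ (fails at j=0)
  i=1: ✗ (fails at j=1)
  i=2: ✗ (fails at j=2)
  i=3: ✗ (fails at j=3)
  i=4: ✗ (fails at j=4)
  i=5: ✗ (fails at j=5)
  i=6: ✗ (fails at j=6)
  i=7: ✗ (fails at j=7)
Positions where it holds: {} → 0.

0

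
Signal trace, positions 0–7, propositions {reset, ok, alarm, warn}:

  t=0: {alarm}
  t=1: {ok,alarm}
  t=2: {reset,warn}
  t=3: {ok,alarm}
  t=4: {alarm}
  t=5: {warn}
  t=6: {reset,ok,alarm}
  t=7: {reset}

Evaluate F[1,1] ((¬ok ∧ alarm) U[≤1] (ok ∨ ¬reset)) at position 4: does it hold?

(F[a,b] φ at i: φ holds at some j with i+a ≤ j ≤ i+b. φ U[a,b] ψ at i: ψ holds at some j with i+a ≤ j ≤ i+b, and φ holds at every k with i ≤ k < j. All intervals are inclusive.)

Check ((¬ok ∧ alarm) U[≤1] (ok ∨ ¬reset)) at each j in [5,5]:
  j=5: holds
Found at j=5 → formula holds.

Holds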